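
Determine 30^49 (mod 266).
30

Repeated squaring. Binary of 49 = 110001.
30^1 ≡ 30 (mod 266); 30^2 ≡ 102 (mod 266); 30^4 ≡ 30 (mod 266); 30^8 ≡ 102 (mod 266); 30^16 ≡ 30 (mod 266); 30^32 ≡ 102 (mod 266)
30^49 = 30^1 × 30^16 × 30^32 ≡ 30 (mod 266)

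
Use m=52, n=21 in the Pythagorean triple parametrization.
(2263, 2184, 3145)

Euclid's formula: a = m² - n², b = 2mn, c = m² + n²
m = 52, n = 21
a = 52² - 21² = 2704 - 441 = 2263
b = 2 × 52 × 21 = 2184
c = 52² + 21² = 2704 + 441 = 3145
Verification: 2263² + 2184² = 5121169 + 4769856 = 9891025 = 3145² ✓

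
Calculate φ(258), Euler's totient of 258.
84

258 = 2 × 3 × 43
φ(n) = n × ∏(1 - 1/p) for each prime p dividing n
φ(258) = 258 × (1 - 1/2) × (1 - 1/3) × (1 - 1/43) = 84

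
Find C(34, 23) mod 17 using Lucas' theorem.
0

Using Lucas' theorem:
Write n=34 and k=23 in base 17:
n in base 17: [2, 0]
k in base 17: [1, 6]
C(34,23) mod 17 = ∏ C(n_i, k_i) mod 17
Digit binomials (mod 17): C(2,1) = 2; C(0,6) = 0 (k_i > n_i)
Product: 2 × 0 = 0 ≡ 0 (mod 17)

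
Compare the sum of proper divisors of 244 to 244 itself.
deficient

Proper divisors of 244: sum = 1 + 2 + 4 + 61 + 122 = 190
Since 190 < 244, 244 is deficient.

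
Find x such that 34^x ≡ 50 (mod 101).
79

Baby-step giant-step with step n = ⌈√101⌉ = 11.
Baby steps 34^j mod 101 (j:value) for j=0..10: 0:1, 1:34, 2:45, 3:15, 4:5, 5:69, 6:23, 7:75, 8:25, 9:42, 10:14.
Giant-step multiplier: 34^(-11) ≡ 34^(100-11) = 34^89 ≡ 94 (mod 101).
Giant steps γ_i = 50·94^i mod 101: γ_0=50, γ_1=54, γ_2=26, γ_3=20, γ_4=62, γ_5=71, γ_6=8, γ_7=45 (in table at j=2).
x = i·n + j = 7·11 + 2 = 79.
Check: 34^79 ≡ 50 (mod 101).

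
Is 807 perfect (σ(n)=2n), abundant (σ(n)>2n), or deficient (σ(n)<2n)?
deficient

Proper divisors of 807: sum = 1 + 3 + 269 = 273
Since 273 < 807, 807 is deficient.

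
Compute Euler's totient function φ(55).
40

55 = 5 × 11
φ(n) = n × ∏(1 - 1/p) for each prime p dividing n
φ(55) = 55 × (1 - 1/5) × (1 - 1/11) = 40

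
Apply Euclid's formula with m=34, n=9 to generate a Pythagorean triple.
(1075, 612, 1237)

Euclid's formula: a = m² - n², b = 2mn, c = m² + n²
m = 34, n = 9
a = 34² - 9² = 1156 - 81 = 1075
b = 2 × 34 × 9 = 612
c = 34² + 9² = 1156 + 81 = 1237
Verification: 1075² + 612² = 1155625 + 374544 = 1530169 = 1237² ✓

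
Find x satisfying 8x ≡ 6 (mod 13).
x ≡ 4 (mod 13)

gcd(8, 13) = 1, which divides 6, so solutions exist.
Find 8^(-1) mod 13 by the extended Euclidean algorithm:
13 = 1 × 8 + 5  ⟹  5 = (1)·13 + (-1)·8
8 = 1 × 5 + 3  ⟹  3 = (-1)·13 + (2)·8
5 = 1 × 3 + 2  ⟹  2 = (2)·13 + (-3)·8
3 = 1 × 2 + 1  ⟹  1 = (-3)·13 + (5)·8
So (5)·8 ≡ 1 (mod 13), i.e. 8^(-1) ≡ 5 (mod 13).
x ≡ 5 × 6 = 30 ≡ 4 (mod 13).
Check: 8 × 4 = 32 ≡ 6 (mod 13).
Unique solution: x ≡ 4 (mod 13)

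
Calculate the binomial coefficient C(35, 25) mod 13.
0

Using Lucas' theorem:
Write n=35 and k=25 in base 13:
n in base 13: [2, 9]
k in base 13: [1, 12]
C(35,25) mod 13 = ∏ C(n_i, k_i) mod 13
Digit binomials (mod 13): C(2,1) = 2; C(9,12) = 0 (k_i > n_i)
Product: 2 × 0 = 0 ≡ 0 (mod 13)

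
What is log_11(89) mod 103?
15

Baby-step giant-step with step n = ⌈√103⌉ = 11.
Baby steps 11^j mod 103 (j:value) for j=0..10: 0:1, 1:11, 2:18, 3:95, 4:15, 5:62, 6:64, 7:86, 8:19, 9:3, 10:33.
Giant-step multiplier: 11^(-11) ≡ 11^(102-11) = 11^91 ≡ 21 (mod 103).
Giant steps γ_i = 89·21^i mod 103: γ_0=89, γ_1=15 (in table at j=4).
x = i·n + j = 1·11 + 4 = 15.
Check: 11^15 ≡ 89 (mod 103).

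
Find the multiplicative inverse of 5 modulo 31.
25

gcd(5, 31) = 1, so the inverse exists.
Extended Euclidean algorithm on (31, 5):
31 = 6 × 5 + 1  ⟹  1 = (1)·31 + (-6)·5
So (-6)·5 ≡ 1 (mod 31), i.e. 5^(-1) ≡ -6 ≡ 25 (mod 31).
Check: 5 × 25 = 125 ≡ 1 (mod 31)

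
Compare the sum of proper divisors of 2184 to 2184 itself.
abundant

Proper divisors of 2184: sum = 1 + 2 + 3 + 4 + 6 + 7 + 8 + 12 + ... + 364 + 546 + 728 + 1092 (31 divisors) = 4536
Since 4536 > 2184, 2184 is abundant.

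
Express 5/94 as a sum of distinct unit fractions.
1/19 + 1/1786

Greedy algorithm:
5/94: ceiling(94/5) = 19, use 1/19
1/1786: ceiling(1786/1) = 1786, use 1/1786
Result: 5/94 = 1/19 + 1/1786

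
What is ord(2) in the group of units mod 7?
3

7 is prime, so ord(2) divides φ(7) = 6.
Divisors of 6: 1, 2, 3, 6.
Repeated squaring: 2^1 ≡ 2, 2^2 ≡ 4, 2^4 ≡ 2 (mod 7).
Test 2^d mod 7 for each divisor d in increasing order:
2^1 ≡ 2
2^2 ≡ 4
2^3 = 2^2·2^1 ≡ 1  ← first divisor giving 1
The order is 3.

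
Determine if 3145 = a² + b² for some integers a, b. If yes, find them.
3² + 56² (a=3, b=56)

Factorization: 3145 = 5 × 17 × 37
By Fermat: n is sum of two squares iff every prime p ≡ 3 (mod 4) appears to even power.
All primes ≡ 3 (mod 4) appear to even power.
Search a = 0, 1, 2, … for 3145 - a² a perfect square: first hit at a = 3: 3145 - 9 = 3136 = 56².
3145 = 3² + 56² = 9 + 3136 ✓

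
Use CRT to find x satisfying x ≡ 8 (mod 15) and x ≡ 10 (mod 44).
98

Using Chinese Remainder Theorem:
M = 15 × 44 = 660
M1 = 44, M2 = 15
y1 = 44^(-1) mod 15 = 14
y2 = 15^(-1) mod 44 = 3
x = (8×44×14 + 10×15×3) mod 660 = 98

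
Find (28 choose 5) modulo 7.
0

Using Lucas' theorem:
Write n=28 and k=5 in base 7:
n in base 7: [4, 0]
k in base 7: [0, 5]
C(28,5) mod 7 = ∏ C(n_i, k_i) mod 7
Digit binomials (mod 7): C(4,0) = 1; C(0,5) = 0 (k_i > n_i)
Product: 1 × 0 = 0 ≡ 0 (mod 7)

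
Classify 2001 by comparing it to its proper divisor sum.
deficient

Proper divisors of 2001: sum = 1 + 3 + 23 + 29 + 69 + 87 + 667 = 879
Since 879 < 2001, 2001 is deficient.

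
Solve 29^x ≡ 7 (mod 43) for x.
7

Baby-step giant-step with step n = ⌈√43⌉ = 7.
Baby steps 29^j mod 43 (j:value) for j=0..6: 0:1, 1:29, 2:24, 3:8, 4:17, 5:20, 6:21.
Giant-step multiplier: 29^(-7) ≡ 29^(42-7) = 29^35 ≡ 37 (mod 43).
Giant steps γ_i = 7·37^i mod 43: γ_0=7, γ_1=1 (in table at j=0).
x = i·n + j = 1·7 + 0 = 7.
Check: 29^7 ≡ 7 (mod 43).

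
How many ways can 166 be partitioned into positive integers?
189334822579

p(n) counts ways to write n as a sum of positive integers (order ignored).
Euler's pentagonal recurrence: p(k) = p(k-1) + p(k-2) - p(k-5) - p(k-7) + p(k-12) + p(k-15) - ... (offsets j(3j∓1)/2, signs ++--, p(0)=1, p(<0)=0).
DP table for k = 0..165: p(0)=1, p(1)=1, p(2)=2, p(3)=3, p(4)=5, p(5)=7, p(6)=11, p(7)=15, p(8)=22, p(9)=30, p(10)=42, p(11)=56, p(12)=77, p(13)=101, p(14)=135, p(15)=176, p(16)=231, p(17)=297, p(18)=385, p(19)=490, p(20)=627, p(21)=792, p(22)=1002, p(23)=1255, p(24)=1575, p(25)=1958, p(26)=2436, p(27)=3010, p(28)=3718, p(29)=4565, p(30)=5604, p(31)=6842, p(32)=8349, p(33)=10143, p(34)=12310, p(35)=14883, p(36)=17977, p(37)=21637, p(38)=26015, p(39)=31185, p(40)=37338, p(41)=44583, p(42)=53174, p(43)=63261, p(44)=75175, p(45)=89134, p(46)=105558, p(47)=124754, p(48)=147273, p(49)=173525, p(50)=204226, p(51)=239943, p(52)=281589, p(53)=329931, p(54)=386155, p(55)=451276, p(56)=526823, p(57)=614154, p(58)=715220, p(59)=831820, p(60)=966467, p(61)=1121505, p(62)=1300156, p(63)=1505499, p(64)=1741630, p(65)=2012558, p(66)=2323520, p(67)=2679689, p(68)=3087735, p(69)=3554345, p(70)=4087968, p(71)=4697205, p(72)=5392783, p(73)=6185689, p(74)=7089500, p(75)=8118264, p(76)=9289091, p(77)=10619863, p(78)=12132164, p(79)=13848650, p(80)=15796476, p(81)=18004327, p(82)=20506255, p(83)=23338469, p(84)=26543660, p(85)=30167357, p(86)=34262962, p(87)=38887673, p(88)=44108109, p(89)=49995925, p(90)=56634173, p(91)=64112359, p(92)=72533807, p(93)=82010177, p(94)=92669720, p(95)=104651419, p(96)=118114304, p(97)=133230930, p(98)=150198136, p(99)=169229875, p(100)=190569292, p(101)=214481126, p(102)=241265379, p(103)=271248950, p(104)=304801365, p(105)=342325709, p(106)=384276336, p(107)=431149389, p(108)=483502844, p(109)=541946240, p(110)=607163746, p(111)=679903203, p(112)=761002156, p(113)=851376628, p(114)=952050665, p(115)=1064144451, p(116)=1188908248, p(117)=1327710076, p(118)=1482074143, p(119)=1653668665, p(120)=1844349560, p(121)=2056148051, p(122)=2291320912, p(123)=2552338241, p(124)=2841940500, p(125)=3163127352, p(126)=3519222692, p(127)=3913864295, p(128)=4351078600, p(129)=4835271870, p(130)=5371315400, p(131)=5964539504, p(132)=6620830889, p(133)=7346629512, p(134)=8149040695, p(135)=9035836076, p(136)=10015581680, p(137)=11097645016, p(138)=12292341831, p(139)=13610949895, p(140)=15065878135, p(141)=16670689208, p(142)=18440293320, p(143)=20390982757, p(144)=22540654445, p(145)=24908858009, p(146)=27517052599, p(147)=30388671978, p(148)=33549419497, p(149)=37027355200, p(150)=40853235313, p(151)=45060624582, p(152)=49686288421, p(153)=54770336324, p(154)=60356673280, p(155)=66493182097, p(156)=73232243759, p(157)=80630964769, p(158)=88751778802, p(159)=97662728555, p(160)=107438159466, p(161)=118159068427, p(162)=129913904637, p(163)=142798995930, p(164)=156919475295, p(165)=172389800255.
Final step: p(166) = p(165) + p(164) - p(161) - p(159) + p(154) + p(151) - p(144) - p(140) + p(131) + p(126) - p(115) - p(109) + p(96) + p(89) - p(74) - p(66) + p(49) + p(40) - p(21) - p(11)
= 172389800255 + 156919475295 - 118159068427 - 97662728555 + 60356673280 + 45060624582 - 22540654445 - 15065878135 + 5964539504 + 3519222692 - 1064144451 - 541946240 + 118114304 + 49995925 - 7089500 - 2323520 + 173525 + 37338 - 792 - 56
= 189334822579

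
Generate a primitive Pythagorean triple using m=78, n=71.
(1043, 11076, 11125)

Euclid's formula: a = m² - n², b = 2mn, c = m² + n²
m = 78, n = 71
a = 78² - 71² = 6084 - 5041 = 1043
b = 2 × 78 × 71 = 11076
c = 78² + 71² = 6084 + 5041 = 11125
Verification: 1043² + 11076² = 1087849 + 122677776 = 123765625 = 11125² ✓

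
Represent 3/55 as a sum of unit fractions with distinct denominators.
1/19 + 1/523 + 1/546535

Greedy algorithm:
3/55: ceiling(55/3) = 19, use 1/19
2/1045: ceiling(1045/2) = 523, use 1/523
1/546535: ceiling(546535/1) = 546535, use 1/546535
Result: 3/55 = 1/19 + 1/523 + 1/546535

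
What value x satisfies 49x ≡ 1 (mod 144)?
97

gcd(49, 144) = 1, so the inverse exists.
Extended Euclidean algorithm on (144, 49):
144 = 2 × 49 + 46  ⟹  46 = (1)·144 + (-2)·49
49 = 1 × 46 + 3  ⟹  3 = (-1)·144 + (3)·49
46 = 15 × 3 + 1  ⟹  1 = (16)·144 + (-47)·49
So (-47)·49 ≡ 1 (mod 144), i.e. 49^(-1) ≡ -47 ≡ 97 (mod 144).
Check: 49 × 97 = 4753 ≡ 1 (mod 144)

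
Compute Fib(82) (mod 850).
191

Matrix identity: Q^n = [[F_(n+1), F_n], [F_n, F_(n-1)]] with Q = [[1,1],[1,0]].
n = 82 = 1010010₂. Square-and-multiply, entries mod 850:
Q^1 = [[1,1],[1,0]]
Q^2 = (Q^1)² = [[2,1],[1,1]]
Q^5 = (Q^2)²·Q = [[8,5],[5,3]]
Q^10 = (Q^5)² = [[89,55],[55,34]]
Q^20 = (Q^10)² = [[746,815],[815,781]]
Q^41 = (Q^20)²·Q = [[246,141],[141,105]]
Q^82 = (Q^41)² = [[497,191],[191,306]]
F_82 mod 850 = Q^82[0][1] = 191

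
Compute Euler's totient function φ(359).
358

359 = 359
φ(n) = n × ∏(1 - 1/p) for each prime p dividing n
φ(359) = 359 × (1 - 1/359) = 358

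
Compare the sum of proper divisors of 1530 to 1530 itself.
abundant

Proper divisors of 1530: sum = 1 + 2 + 3 + 5 + 6 + 9 + 10 + 15 + ... + 255 + 306 + 510 + 765 (23 divisors) = 2682
Since 2682 > 1530, 1530 is abundant.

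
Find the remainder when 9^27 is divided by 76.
1

Repeated squaring. Binary of 27 = 11011.
9^1 ≡ 9 (mod 76); 9^2 ≡ 5 (mod 76); 9^4 ≡ 25 (mod 76); 9^8 ≡ 17 (mod 76); 9^16 ≡ 61 (mod 76)
9^27 = 9^1 × 9^2 × 9^8 × 9^16 ≡ 1 (mod 76)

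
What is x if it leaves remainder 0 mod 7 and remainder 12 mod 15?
42

Using Chinese Remainder Theorem:
M = 7 × 15 = 105
M1 = 15, M2 = 7
y1 = 15^(-1) mod 7 = 1
y2 = 7^(-1) mod 15 = 13
x = (0×15×1 + 12×7×13) mod 105 = 42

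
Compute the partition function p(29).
4565

p(n) counts ways to write n as a sum of positive integers (order ignored).
Euler's pentagonal recurrence: p(k) = p(k-1) + p(k-2) - p(k-5) - p(k-7) + p(k-12) + p(k-15) - ... (offsets j(3j∓1)/2, signs ++--, p(0)=1, p(<0)=0).
DP table for k = 0..28: p(0)=1, p(1)=1, p(2)=2, p(3)=3, p(4)=5, p(5)=7, p(6)=11, p(7)=15, p(8)=22, p(9)=30, p(10)=42, p(11)=56, p(12)=77, p(13)=101, p(14)=135, p(15)=176, p(16)=231, p(17)=297, p(18)=385, p(19)=490, p(20)=627, p(21)=792, p(22)=1002, p(23)=1255, p(24)=1575, p(25)=1958, p(26)=2436, p(27)=3010, p(28)=3718.
Final step: p(29) = p(28) + p(27) - p(24) - p(22) + p(17) + p(14) - p(7) - p(3)
= 3718 + 3010 - 1575 - 1002 + 297 + 135 - 15 - 3
= 4565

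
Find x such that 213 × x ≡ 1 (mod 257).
146

gcd(213, 257) = 1, so the inverse exists.
Extended Euclidean algorithm on (257, 213):
257 = 1 × 213 + 44  ⟹  44 = (1)·257 + (-1)·213
213 = 4 × 44 + 37  ⟹  37 = (-4)·257 + (5)·213
44 = 1 × 37 + 7  ⟹  7 = (5)·257 + (-6)·213
37 = 5 × 7 + 2  ⟹  2 = (-29)·257 + (35)·213
7 = 3 × 2 + 1  ⟹  1 = (92)·257 + (-111)·213
So (-111)·213 ≡ 1 (mod 257), i.e. 213^(-1) ≡ -111 ≡ 146 (mod 257).
Check: 213 × 146 = 31098 ≡ 1 (mod 257)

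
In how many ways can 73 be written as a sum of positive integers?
6185689

p(n) counts ways to write n as a sum of positive integers (order ignored).
Euler's pentagonal recurrence: p(k) = p(k-1) + p(k-2) - p(k-5) - p(k-7) + p(k-12) + p(k-15) - ... (offsets j(3j∓1)/2, signs ++--, p(0)=1, p(<0)=0).
DP table for k = 0..72: p(0)=1, p(1)=1, p(2)=2, p(3)=3, p(4)=5, p(5)=7, p(6)=11, p(7)=15, p(8)=22, p(9)=30, p(10)=42, p(11)=56, p(12)=77, p(13)=101, p(14)=135, p(15)=176, p(16)=231, p(17)=297, p(18)=385, p(19)=490, p(20)=627, p(21)=792, p(22)=1002, p(23)=1255, p(24)=1575, p(25)=1958, p(26)=2436, p(27)=3010, p(28)=3718, p(29)=4565, p(30)=5604, p(31)=6842, p(32)=8349, p(33)=10143, p(34)=12310, p(35)=14883, p(36)=17977, p(37)=21637, p(38)=26015, p(39)=31185, p(40)=37338, p(41)=44583, p(42)=53174, p(43)=63261, p(44)=75175, p(45)=89134, p(46)=105558, p(47)=124754, p(48)=147273, p(49)=173525, p(50)=204226, p(51)=239943, p(52)=281589, p(53)=329931, p(54)=386155, p(55)=451276, p(56)=526823, p(57)=614154, p(58)=715220, p(59)=831820, p(60)=966467, p(61)=1121505, p(62)=1300156, p(63)=1505499, p(64)=1741630, p(65)=2012558, p(66)=2323520, p(67)=2679689, p(68)=3087735, p(69)=3554345, p(70)=4087968, p(71)=4697205, p(72)=5392783.
Final step: p(73) = p(72) + p(71) - p(68) - p(66) + p(61) + p(58) - p(51) - p(47) + p(38) + p(33) - p(22) - p(16) + p(3)
= 5392783 + 4697205 - 3087735 - 2323520 + 1121505 + 715220 - 239943 - 124754 + 26015 + 10143 - 1002 - 231 + 3
= 6185689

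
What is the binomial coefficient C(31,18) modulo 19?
0

Using Lucas' theorem:
Write n=31 and k=18 in base 19:
n in base 19: [1, 12]
k in base 19: [0, 18]
C(31,18) mod 19 = ∏ C(n_i, k_i) mod 19
Digit binomials (mod 19): C(1,0) = 1; C(12,18) = 0 (k_i > n_i)
Product: 1 × 0 = 0 ≡ 0 (mod 19)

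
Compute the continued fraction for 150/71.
[2; 8, 1, 7]

Euclidean algorithm steps:
150 = 2 × 71 + 8
71 = 8 × 8 + 7
8 = 1 × 7 + 1
7 = 7 × 1 + 0
Continued fraction: [2; 8, 1, 7]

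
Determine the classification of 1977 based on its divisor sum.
deficient

Proper divisors of 1977: sum = 1 + 3 + 659 = 663
Since 663 < 1977, 1977 is deficient.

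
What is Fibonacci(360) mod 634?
156

Matrix identity: Q^n = [[F_(n+1), F_n], [F_n, F_(n-1)]] with Q = [[1,1],[1,0]].
n = 360 = 101101000₂. Square-and-multiply, entries mod 634:
Q^1 = [[1,1],[1,0]]
Q^2 = (Q^1)² = [[2,1],[1,1]]
Q^5 = (Q^2)²·Q = [[8,5],[5,3]]
Q^11 = (Q^5)²·Q = [[144,89],[89,55]]
Q^22 = (Q^11)² = [[127,593],[593,168]]
Q^45 = (Q^22)²·Q = [[9,58],[58,585]]
Q^90 = (Q^45)² = [[275,216],[216,59]]
Q^180 = (Q^90)² = [[553,502],[502,51]]
Q^360 = (Q^180)² = [[527,156],[156,371]]
F_360 mod 634 = Q^360[0][1] = 156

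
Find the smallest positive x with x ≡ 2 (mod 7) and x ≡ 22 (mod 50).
72

Using Chinese Remainder Theorem:
M = 7 × 50 = 350
M1 = 50, M2 = 7
y1 = 50^(-1) mod 7 = 1
y2 = 7^(-1) mod 50 = 43
x = (2×50×1 + 22×7×43) mod 350 = 72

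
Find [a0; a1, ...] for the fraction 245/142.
[1; 1, 2, 1, 1, 1, 3, 1, 2]

Euclidean algorithm steps:
245 = 1 × 142 + 103
142 = 1 × 103 + 39
103 = 2 × 39 + 25
39 = 1 × 25 + 14
25 = 1 × 14 + 11
14 = 1 × 11 + 3
11 = 3 × 3 + 2
3 = 1 × 2 + 1
2 = 2 × 1 + 0
Continued fraction: [1; 1, 2, 1, 1, 1, 3, 1, 2]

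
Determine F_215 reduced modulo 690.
505

Matrix identity: Q^n = [[F_(n+1), F_n], [F_n, F_(n-1)]] with Q = [[1,1],[1,0]].
n = 215 = 11010111₂. Square-and-multiply, entries mod 690:
Q^1 = [[1,1],[1,0]]
Q^3 = (Q^1)²·Q = [[3,2],[2,1]]
Q^6 = (Q^3)² = [[13,8],[8,5]]
Q^13 = (Q^6)²·Q = [[377,233],[233,144]]
Q^26 = (Q^13)² = [[458,643],[643,505]]
Q^53 = (Q^26)²·Q = [[422,143],[143,279]]
Q^107 = (Q^53)²·Q = [[6,503],[503,193]]
Q^215 = (Q^107)²·Q = [[552,505],[505,47]]
F_215 mod 690 = Q^215[0][1] = 505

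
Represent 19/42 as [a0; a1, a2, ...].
[0; 2, 4, 1, 3]

Euclidean algorithm steps:
19 = 0 × 42 + 19
42 = 2 × 19 + 4
19 = 4 × 4 + 3
4 = 1 × 3 + 1
3 = 3 × 1 + 0
Continued fraction: [0; 2, 4, 1, 3]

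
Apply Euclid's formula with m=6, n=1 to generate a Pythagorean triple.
(35, 12, 37)

Euclid's formula: a = m² - n², b = 2mn, c = m² + n²
m = 6, n = 1
a = 6² - 1² = 36 - 1 = 35
b = 2 × 6 × 1 = 12
c = 6² + 1² = 36 + 1 = 37
Verification: 35² + 12² = 1225 + 144 = 1369 = 37² ✓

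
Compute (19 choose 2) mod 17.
1

Using Lucas' theorem:
Write n=19 and k=2 in base 17:
n in base 17: [1, 2]
k in base 17: [0, 2]
C(19,2) mod 17 = ∏ C(n_i, k_i) mod 17
Digit binomials (mod 17): C(1,0) = 1; C(2,2) = 1
Product: 1 × 1 = 1 ≡ 1 (mod 17)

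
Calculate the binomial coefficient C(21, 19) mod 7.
0

Using Lucas' theorem:
Write n=21 and k=19 in base 7:
n in base 7: [3, 0]
k in base 7: [2, 5]
C(21,19) mod 7 = ∏ C(n_i, k_i) mod 7
Digit binomials (mod 7): C(3,2) = 3; C(0,5) = 0 (k_i > n_i)
Product: 3 × 0 = 0 ≡ 0 (mod 7)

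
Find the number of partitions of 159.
97662728555

p(n) counts ways to write n as a sum of positive integers (order ignored).
Euler's pentagonal recurrence: p(k) = p(k-1) + p(k-2) - p(k-5) - p(k-7) + p(k-12) + p(k-15) - ... (offsets j(3j∓1)/2, signs ++--, p(0)=1, p(<0)=0).
DP table for k = 0..158: p(0)=1, p(1)=1, p(2)=2, p(3)=3, p(4)=5, p(5)=7, p(6)=11, p(7)=15, p(8)=22, p(9)=30, p(10)=42, p(11)=56, p(12)=77, p(13)=101, p(14)=135, p(15)=176, p(16)=231, p(17)=297, p(18)=385, p(19)=490, p(20)=627, p(21)=792, p(22)=1002, p(23)=1255, p(24)=1575, p(25)=1958, p(26)=2436, p(27)=3010, p(28)=3718, p(29)=4565, p(30)=5604, p(31)=6842, p(32)=8349, p(33)=10143, p(34)=12310, p(35)=14883, p(36)=17977, p(37)=21637, p(38)=26015, p(39)=31185, p(40)=37338, p(41)=44583, p(42)=53174, p(43)=63261, p(44)=75175, p(45)=89134, p(46)=105558, p(47)=124754, p(48)=147273, p(49)=173525, p(50)=204226, p(51)=239943, p(52)=281589, p(53)=329931, p(54)=386155, p(55)=451276, p(56)=526823, p(57)=614154, p(58)=715220, p(59)=831820, p(60)=966467, p(61)=1121505, p(62)=1300156, p(63)=1505499, p(64)=1741630, p(65)=2012558, p(66)=2323520, p(67)=2679689, p(68)=3087735, p(69)=3554345, p(70)=4087968, p(71)=4697205, p(72)=5392783, p(73)=6185689, p(74)=7089500, p(75)=8118264, p(76)=9289091, p(77)=10619863, p(78)=12132164, p(79)=13848650, p(80)=15796476, p(81)=18004327, p(82)=20506255, p(83)=23338469, p(84)=26543660, p(85)=30167357, p(86)=34262962, p(87)=38887673, p(88)=44108109, p(89)=49995925, p(90)=56634173, p(91)=64112359, p(92)=72533807, p(93)=82010177, p(94)=92669720, p(95)=104651419, p(96)=118114304, p(97)=133230930, p(98)=150198136, p(99)=169229875, p(100)=190569292, p(101)=214481126, p(102)=241265379, p(103)=271248950, p(104)=304801365, p(105)=342325709, p(106)=384276336, p(107)=431149389, p(108)=483502844, p(109)=541946240, p(110)=607163746, p(111)=679903203, p(112)=761002156, p(113)=851376628, p(114)=952050665, p(115)=1064144451, p(116)=1188908248, p(117)=1327710076, p(118)=1482074143, p(119)=1653668665, p(120)=1844349560, p(121)=2056148051, p(122)=2291320912, p(123)=2552338241, p(124)=2841940500, p(125)=3163127352, p(126)=3519222692, p(127)=3913864295, p(128)=4351078600, p(129)=4835271870, p(130)=5371315400, p(131)=5964539504, p(132)=6620830889, p(133)=7346629512, p(134)=8149040695, p(135)=9035836076, p(136)=10015581680, p(137)=11097645016, p(138)=12292341831, p(139)=13610949895, p(140)=15065878135, p(141)=16670689208, p(142)=18440293320, p(143)=20390982757, p(144)=22540654445, p(145)=24908858009, p(146)=27517052599, p(147)=30388671978, p(148)=33549419497, p(149)=37027355200, p(150)=40853235313, p(151)=45060624582, p(152)=49686288421, p(153)=54770336324, p(154)=60356673280, p(155)=66493182097, p(156)=73232243759, p(157)=80630964769, p(158)=88751778802.
Final step: p(159) = p(158) + p(157) - p(154) - p(152) + p(147) + p(144) - p(137) - p(133) + p(124) + p(119) - p(108) - p(102) + p(89) + p(82) - p(67) - p(59) + p(42) + p(33) - p(14) - p(4)
= 88751778802 + 80630964769 - 60356673280 - 49686288421 + 30388671978 + 22540654445 - 11097645016 - 7346629512 + 2841940500 + 1653668665 - 483502844 - 241265379 + 49995925 + 20506255 - 2679689 - 831820 + 53174 + 10143 - 135 - 5
= 97662728555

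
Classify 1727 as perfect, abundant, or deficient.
deficient

Proper divisors of 1727: sum = 1 + 11 + 157 = 169
Since 169 < 1727, 1727 is deficient.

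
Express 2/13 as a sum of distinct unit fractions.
1/7 + 1/91

Greedy algorithm:
2/13: ceiling(13/2) = 7, use 1/7
1/91: ceiling(91/1) = 91, use 1/91
Result: 2/13 = 1/7 + 1/91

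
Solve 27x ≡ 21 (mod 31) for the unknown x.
x ≡ 18 (mod 31)

gcd(27, 31) = 1, which divides 21, so solutions exist.
Find 27^(-1) mod 31 by the extended Euclidean algorithm:
31 = 1 × 27 + 4  ⟹  4 = (1)·31 + (-1)·27
27 = 6 × 4 + 3  ⟹  3 = (-6)·31 + (7)·27
4 = 1 × 3 + 1  ⟹  1 = (7)·31 + (-8)·27
So (-8)·27 ≡ 1 (mod 31), i.e. 27^(-1) ≡ -8 ≡ 23 (mod 31).
x ≡ 23 × 21 = 483 ≡ 18 (mod 31).
Check: 27 × 18 = 486 ≡ 21 (mod 31).
Unique solution: x ≡ 18 (mod 31)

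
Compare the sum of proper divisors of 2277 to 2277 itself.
deficient

Proper divisors of 2277: sum = 1 + 3 + 9 + 11 + 23 + 33 + 69 + 99 + 207 + 253 + 759 = 1467
Since 1467 < 2277, 2277 is deficient.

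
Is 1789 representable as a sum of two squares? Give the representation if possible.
5² + 42² (a=5, b=42)

Factorization: 1789 = 1789
By Fermat: n is sum of two squares iff every prime p ≡ 3 (mod 4) appears to even power.
All primes ≡ 3 (mod 4) appear to even power.
Search a = 0, 1, 2, … for 1789 - a² a perfect square: first hit at a = 5: 1789 - 25 = 1764 = 42².
1789 = 5² + 42² = 25 + 1764 ✓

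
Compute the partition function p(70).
4087968

p(n) counts ways to write n as a sum of positive integers (order ignored).
Euler's pentagonal recurrence: p(k) = p(k-1) + p(k-2) - p(k-5) - p(k-7) + p(k-12) + p(k-15) - ... (offsets j(3j∓1)/2, signs ++--, p(0)=1, p(<0)=0).
DP table for k = 0..69: p(0)=1, p(1)=1, p(2)=2, p(3)=3, p(4)=5, p(5)=7, p(6)=11, p(7)=15, p(8)=22, p(9)=30, p(10)=42, p(11)=56, p(12)=77, p(13)=101, p(14)=135, p(15)=176, p(16)=231, p(17)=297, p(18)=385, p(19)=490, p(20)=627, p(21)=792, p(22)=1002, p(23)=1255, p(24)=1575, p(25)=1958, p(26)=2436, p(27)=3010, p(28)=3718, p(29)=4565, p(30)=5604, p(31)=6842, p(32)=8349, p(33)=10143, p(34)=12310, p(35)=14883, p(36)=17977, p(37)=21637, p(38)=26015, p(39)=31185, p(40)=37338, p(41)=44583, p(42)=53174, p(43)=63261, p(44)=75175, p(45)=89134, p(46)=105558, p(47)=124754, p(48)=147273, p(49)=173525, p(50)=204226, p(51)=239943, p(52)=281589, p(53)=329931, p(54)=386155, p(55)=451276, p(56)=526823, p(57)=614154, p(58)=715220, p(59)=831820, p(60)=966467, p(61)=1121505, p(62)=1300156, p(63)=1505499, p(64)=1741630, p(65)=2012558, p(66)=2323520, p(67)=2679689, p(68)=3087735, p(69)=3554345.
Final step: p(70) = p(69) + p(68) - p(65) - p(63) + p(58) + p(55) - p(48) - p(44) + p(35) + p(30) - p(19) - p(13) + p(0)
= 3554345 + 3087735 - 2012558 - 1505499 + 715220 + 451276 - 147273 - 75175 + 14883 + 5604 - 490 - 101 + 1
= 4087968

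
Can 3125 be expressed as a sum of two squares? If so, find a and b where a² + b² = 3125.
10² + 55² (a=10, b=55)

Factorization: 3125 = 5^5
By Fermat: n is sum of two squares iff every prime p ≡ 3 (mod 4) appears to even power.
All primes ≡ 3 (mod 4) appear to even power.
Search a = 0, 1, 2, … for 3125 - a² a perfect square: first hit at a = 10: 3125 - 100 = 3025 = 55².
3125 = 10² + 55² = 100 + 3025 ✓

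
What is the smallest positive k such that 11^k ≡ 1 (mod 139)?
69

139 is prime, so ord(11) divides φ(139) = 138.
Divisors of 138: 1, 2, 3, 6, 23, 46, 69, 138.
Repeated squaring: 11^1 ≡ 11, 11^2 ≡ 121, 11^4 ≡ 46, 11^8 ≡ 31, 11^16 ≡ 127, 11^32 ≡ 5, 11^64 ≡ 25, 11^128 ≡ 69 (mod 139).
Test 11^d mod 139 for each divisor d in increasing order:
11^1 ≡ 11
11^2 ≡ 121
11^3 = 11^2·11^1 ≡ 80
11^6 = 11^4·11^2 ≡ 6
11^23 = 11^16·11^4·11^2·11^1 ≡ 42
11^46 = 11^32·11^8·11^4·11^2 ≡ 96
11^69 = 11^64·11^4·11^1 ≡ 1  ← first divisor giving 1
The order is 69.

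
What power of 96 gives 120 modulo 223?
168

Baby-step giant-step with step n = ⌈√223⌉ = 15.
Baby steps 96^j mod 223 (j:value) for j=0..14: 0:1, 1:96, 2:73, 3:95, 4:200, 5:22, 6:105, 7:45, 8:83, 9:163, 10:38, 11:80, 12:98, 13:42, 14:18.
Giant-step multiplier: 96^(-15) ≡ 96^(222-15) = 96^207 ≡ 219 (mod 223).
Giant steps γ_i = 120·219^i mod 223: γ_0=120, γ_1=189, γ_2=136, γ_3=125, γ_4=169, γ_5=216, γ_6=28, γ_7=111, γ_8=2, γ_9=215, γ_10=32, γ_11=95 (in table at j=3).
x = i·n + j = 11·15 + 3 = 168.
Check: 96^168 ≡ 120 (mod 223).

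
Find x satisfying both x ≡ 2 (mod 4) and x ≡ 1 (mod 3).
10

Using Chinese Remainder Theorem:
M = 4 × 3 = 12
M1 = 3, M2 = 4
y1 = 3^(-1) mod 4 = 3
y2 = 4^(-1) mod 3 = 1
x = (2×3×3 + 1×4×1) mod 12 = 10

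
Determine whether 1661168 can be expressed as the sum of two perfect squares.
Not possible

Factorization: 1661168 = 2^4 × 47^3
By Fermat: n is sum of two squares iff every prime p ≡ 3 (mod 4) appears to even power.
Prime(s) ≡ 3 (mod 4) with odd exponent: [(47, 3)]
Therefore 1661168 cannot be expressed as a² + b².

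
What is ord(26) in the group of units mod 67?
33

67 is prime, so ord(26) divides φ(67) = 66.
Divisors of 66: 1, 2, 3, 6, 11, 22, 33, 66.
Repeated squaring: 26^1 ≡ 26, 26^2 ≡ 6, 26^4 ≡ 36, 26^8 ≡ 23, 26^16 ≡ 60, 26^32 ≡ 49, 26^64 ≡ 56 (mod 67).
Test 26^d mod 67 for each divisor d in increasing order:
26^1 ≡ 26
26^2 ≡ 6
26^3 = 26^2·26^1 ≡ 22
26^6 = 26^4·26^2 ≡ 15
26^11 = 26^8·26^2·26^1 ≡ 37
26^22 = 26^16·26^4·26^2 ≡ 29
26^33 = 26^32·26^1 ≡ 1  ← first divisor giving 1
The order is 33.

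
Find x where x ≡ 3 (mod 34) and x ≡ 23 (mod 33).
683

Using Chinese Remainder Theorem:
M = 34 × 33 = 1122
M1 = 33, M2 = 34
y1 = 33^(-1) mod 34 = 33
y2 = 34^(-1) mod 33 = 1
x = (3×33×33 + 23×34×1) mod 1122 = 683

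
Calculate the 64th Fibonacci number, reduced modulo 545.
163

Matrix identity: Q^n = [[F_(n+1), F_n], [F_n, F_(n-1)]] with Q = [[1,1],[1,0]].
n = 64 = 1000000₂. Square-and-multiply, entries mod 545:
Q^1 = [[1,1],[1,0]]
Q^2 = (Q^1)² = [[2,1],[1,1]]
Q^4 = (Q^2)² = [[5,3],[3,2]]
Q^8 = (Q^4)² = [[34,21],[21,13]]
Q^16 = (Q^8)² = [[507,442],[442,65]]
Q^32 = (Q^16)² = [[63,489],[489,119]]
Q^64 = (Q^32)² = [[20,163],[163,402]]
F_64 mod 545 = Q^64[0][1] = 163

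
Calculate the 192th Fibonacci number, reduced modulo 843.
3

Matrix identity: Q^n = [[F_(n+1), F_n], [F_n, F_(n-1)]] with Q = [[1,1],[1,0]].
n = 192 = 11000000₂. Square-and-multiply, entries mod 843:
Q^1 = [[1,1],[1,0]]
Q^3 = (Q^1)²·Q = [[3,2],[2,1]]
Q^6 = (Q^3)² = [[13,8],[8,5]]
Q^12 = (Q^6)² = [[233,144],[144,89]]
Q^24 = (Q^12)² = [[841,3],[3,838]]
Q^48 = (Q^24)² = [[13,822],[822,34]]
Q^96 = (Q^48)² = [[610,699],[699,754]]
Q^192 = (Q^96)² = [[841,3],[3,838]]
F_192 mod 843 = Q^192[0][1] = 3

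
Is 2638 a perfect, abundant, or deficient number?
deficient

Proper divisors of 2638: sum = 1 + 2 + 1319 = 1322
Since 1322 < 2638, 2638 is deficient.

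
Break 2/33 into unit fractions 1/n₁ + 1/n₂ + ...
1/17 + 1/561

Greedy algorithm:
2/33: ceiling(33/2) = 17, use 1/17
1/561: ceiling(561/1) = 561, use 1/561
Result: 2/33 = 1/17 + 1/561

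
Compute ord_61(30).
60

61 is prime, so ord(30) divides φ(61) = 60.
Divisors of 60: 1, 2, 3, 4, 5, 6, 10, 12, 15, 20, 30, 60.
Repeated squaring: 30^1 ≡ 30, 30^2 ≡ 46, 30^4 ≡ 42, 30^8 ≡ 56, 30^16 ≡ 25, 30^32 ≡ 15 (mod 61).
Test 30^d mod 61 for each divisor d in increasing order:
30^1 ≡ 30
30^2 ≡ 46
30^3 = 30^2·30^1 ≡ 38
30^4 ≡ 42
30^5 = 30^4·30^1 ≡ 40
30^6 = 30^4·30^2 ≡ 41
30^10 = 30^8·30^2 ≡ 14
30^12 = 30^8·30^4 ≡ 34
30^15 = 30^8·30^4·30^2·30^1 ≡ 11
30^20 = 30^16·30^4 ≡ 13
30^30 = 30^16·30^8·30^4·30^2 ≡ 60
30^60 = 30^32·30^16·30^8·30^4 ≡ 1  ← first divisor giving 1
The order is 60.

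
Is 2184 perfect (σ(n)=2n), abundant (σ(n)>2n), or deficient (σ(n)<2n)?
abundant

Proper divisors of 2184: sum = 1 + 2 + 3 + 4 + 6 + 7 + 8 + 12 + ... + 364 + 546 + 728 + 1092 (31 divisors) = 4536
Since 4536 > 2184, 2184 is abundant.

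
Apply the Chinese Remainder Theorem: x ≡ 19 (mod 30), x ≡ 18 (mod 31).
49

Using Chinese Remainder Theorem:
M = 30 × 31 = 930
M1 = 31, M2 = 30
y1 = 31^(-1) mod 30 = 1
y2 = 30^(-1) mod 31 = 30
x = (19×31×1 + 18×30×30) mod 930 = 49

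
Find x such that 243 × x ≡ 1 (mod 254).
23

gcd(243, 254) = 1, so the inverse exists.
Extended Euclidean algorithm on (254, 243):
254 = 1 × 243 + 11  ⟹  11 = (1)·254 + (-1)·243
243 = 22 × 11 + 1  ⟹  1 = (-22)·254 + (23)·243
So (23)·243 ≡ 1 (mod 254), i.e. 243^(-1) ≡ 23 (mod 254).
Check: 243 × 23 = 5589 ≡ 1 (mod 254)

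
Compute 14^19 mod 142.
66

Repeated squaring. Binary of 19 = 10011.
14^1 ≡ 14 (mod 142); 14^2 ≡ 54 (mod 142); 14^4 ≡ 76 (mod 142); 14^8 ≡ 96 (mod 142); 14^16 ≡ 128 (mod 142)
14^19 = 14^1 × 14^2 × 14^16 ≡ 66 (mod 142)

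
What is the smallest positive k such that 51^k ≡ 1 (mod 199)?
99

199 is prime, so ord(51) divides φ(199) = 198.
Divisors of 198: 1, 2, 3, 6, 9, 11, 18, 22, 33, 66, 99, 198.
Repeated squaring: 51^1 ≡ 51, 51^2 ≡ 14, 51^4 ≡ 196, 51^8 ≡ 9, 51^16 ≡ 81, 51^32 ≡ 193, 51^64 ≡ 36, 51^128 ≡ 102 (mod 199).
Test 51^d mod 199 for each divisor d in increasing order:
51^1 ≡ 51
51^2 ≡ 14
51^3 = 51^2·51^1 ≡ 117
51^6 = 51^4·51^2 ≡ 157
51^9 = 51^8·51^1 ≡ 61
51^11 = 51^8·51^2·51^1 ≡ 58
51^18 = 51^16·51^2 ≡ 139
51^22 = 51^16·51^4·51^2 ≡ 180
51^33 = 51^32·51^1 ≡ 92
51^66 = 51^64·51^2 ≡ 106
51^99 = 51^64·51^32·51^2·51^1 ≡ 1  ← first divisor giving 1
The order is 99.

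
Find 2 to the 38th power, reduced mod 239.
109

Repeated squaring. Binary of 38 = 100110.
2^1 ≡ 2 (mod 239); 2^2 ≡ 4 (mod 239); 2^4 ≡ 16 (mod 239); 2^8 ≡ 17 (mod 239); 2^16 ≡ 50 (mod 239); 2^32 ≡ 110 (mod 239)
2^38 = 2^2 × 2^4 × 2^32 ≡ 109 (mod 239)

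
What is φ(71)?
70

71 = 71
φ(n) = n × ∏(1 - 1/p) for each prime p dividing n
φ(71) = 71 × (1 - 1/71) = 70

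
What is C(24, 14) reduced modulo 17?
0

Using Lucas' theorem:
Write n=24 and k=14 in base 17:
n in base 17: [1, 7]
k in base 17: [0, 14]
C(24,14) mod 17 = ∏ C(n_i, k_i) mod 17
Digit binomials (mod 17): C(1,0) = 1; C(7,14) = 0 (k_i > n_i)
Product: 1 × 0 = 0 ≡ 0 (mod 17)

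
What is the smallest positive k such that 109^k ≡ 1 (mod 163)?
162

163 is prime, so ord(109) divides φ(163) = 162.
Divisors of 162: 1, 2, 3, 6, 9, 18, 27, 54, 81, 162.
Repeated squaring: 109^1 ≡ 109, 109^2 ≡ 145, 109^4 ≡ 161, 109^8 ≡ 4, 109^16 ≡ 16, 109^32 ≡ 93, 109^64 ≡ 10, 109^128 ≡ 100 (mod 163).
Test 109^d mod 163 for each divisor d in increasing order:
109^1 ≡ 109
109^2 ≡ 145
109^3 = 109^2·109^1 ≡ 157
109^6 = 109^4·109^2 ≡ 36
109^9 = 109^8·109^1 ≡ 110
109^18 = 109^16·109^2 ≡ 38
109^27 = 109^16·109^8·109^2·109^1 ≡ 105
109^54 = 109^32·109^16·109^4·109^2 ≡ 104
109^81 = 109^64·109^16·109^1 ≡ 162
109^162 = 109^128·109^32·109^2 ≡ 1  ← first divisor giving 1
The order is 162.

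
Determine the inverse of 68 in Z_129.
74

gcd(68, 129) = 1, so the inverse exists.
Extended Euclidean algorithm on (129, 68):
129 = 1 × 68 + 61  ⟹  61 = (1)·129 + (-1)·68
68 = 1 × 61 + 7  ⟹  7 = (-1)·129 + (2)·68
61 = 8 × 7 + 5  ⟹  5 = (9)·129 + (-17)·68
7 = 1 × 5 + 2  ⟹  2 = (-10)·129 + (19)·68
5 = 2 × 2 + 1  ⟹  1 = (29)·129 + (-55)·68
So (-55)·68 ≡ 1 (mod 129), i.e. 68^(-1) ≡ -55 ≡ 74 (mod 129).
Check: 68 × 74 = 5032 ≡ 1 (mod 129)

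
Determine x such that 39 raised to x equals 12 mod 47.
30

Baby-step giant-step with step n = ⌈√47⌉ = 7.
Baby steps 39^j mod 47 (j:value) for j=0..6: 0:1, 1:39, 2:17, 3:5, 4:7, 5:38, 6:25.
Giant-step multiplier: 39^(-7) ≡ 39^(46-7) = 39^39 ≡ 43 (mod 47).
Giant steps γ_i = 12·43^i mod 47: γ_0=12, γ_1=46, γ_2=4, γ_3=31, γ_4=17 (in table at j=2).
x = i·n + j = 4·7 + 2 = 30.
Check: 39^30 ≡ 12 (mod 47).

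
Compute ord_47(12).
23

47 is prime, so ord(12) divides φ(47) = 46.
Divisors of 46: 1, 2, 23, 46.
Repeated squaring: 12^1 ≡ 12, 12^2 ≡ 3, 12^4 ≡ 9, 12^8 ≡ 34, 12^16 ≡ 28, 12^32 ≡ 32 (mod 47).
Test 12^d mod 47 for each divisor d in increasing order:
12^1 ≡ 12
12^2 ≡ 3
12^23 = 12^16·12^4·12^2·12^1 ≡ 1  ← first divisor giving 1
The order is 23.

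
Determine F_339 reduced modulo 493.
321

Matrix identity: Q^n = [[F_(n+1), F_n], [F_n, F_(n-1)]] with Q = [[1,1],[1,0]].
n = 339 = 101010011₂. Square-and-multiply, entries mod 493:
Q^1 = [[1,1],[1,0]]
Q^2 = (Q^1)² = [[2,1],[1,1]]
Q^5 = (Q^2)²·Q = [[8,5],[5,3]]
Q^10 = (Q^5)² = [[89,55],[55,34]]
Q^21 = (Q^10)²·Q = [[456,100],[100,356]]
Q^42 = (Q^21)² = [[30,348],[348,175]]
Q^84 = (Q^42)² = [[233,348],[348,378]]
Q^169 = (Q^84)²·Q = [[30,378],[378,145]]
Q^339 = (Q^169)²·Q = [[409,321],[321,88]]
F_339 mod 493 = Q^339[0][1] = 321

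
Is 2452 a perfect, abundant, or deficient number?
deficient

Proper divisors of 2452: sum = 1 + 2 + 4 + 613 + 1226 = 1846
Since 1846 < 2452, 2452 is deficient.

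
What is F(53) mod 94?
89

Matrix identity: Q^n = [[F_(n+1), F_n], [F_n, F_(n-1)]] with Q = [[1,1],[1,0]].
n = 53 = 110101₂. Square-and-multiply, entries mod 94:
Q^1 = [[1,1],[1,0]]
Q^3 = (Q^1)²·Q = [[3,2],[2,1]]
Q^6 = (Q^3)² = [[13,8],[8,5]]
Q^13 = (Q^6)²·Q = [[1,45],[45,50]]
Q^26 = (Q^13)² = [[52,39],[39,13]]
Q^53 = (Q^26)²·Q = [[86,89],[89,91]]
F_53 mod 94 = Q^53[0][1] = 89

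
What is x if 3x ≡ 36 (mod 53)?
x ≡ 12 (mod 53)

gcd(3, 53) = 1, which divides 36, so solutions exist.
Find 3^(-1) mod 53 by the extended Euclidean algorithm:
53 = 17 × 3 + 2  ⟹  2 = (1)·53 + (-17)·3
3 = 1 × 2 + 1  ⟹  1 = (-1)·53 + (18)·3
So (18)·3 ≡ 1 (mod 53), i.e. 3^(-1) ≡ 18 (mod 53).
x ≡ 18 × 36 = 648 ≡ 12 (mod 53).
Check: 3 × 12 = 36 ≡ 36 (mod 53).
Unique solution: x ≡ 12 (mod 53)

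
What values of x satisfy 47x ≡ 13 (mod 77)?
x ≡ 74 (mod 77)

gcd(47, 77) = 1, which divides 13, so solutions exist.
Find 47^(-1) mod 77 by the extended Euclidean algorithm:
77 = 1 × 47 + 30  ⟹  30 = (1)·77 + (-1)·47
47 = 1 × 30 + 17  ⟹  17 = (-1)·77 + (2)·47
30 = 1 × 17 + 13  ⟹  13 = (2)·77 + (-3)·47
17 = 1 × 13 + 4  ⟹  4 = (-3)·77 + (5)·47
13 = 3 × 4 + 1  ⟹  1 = (11)·77 + (-18)·47
So (-18)·47 ≡ 1 (mod 77), i.e. 47^(-1) ≡ -18 ≡ 59 (mod 77).
x ≡ 59 × 13 = 767 ≡ 74 (mod 77).
Check: 47 × 74 = 3478 ≡ 13 (mod 77).
Unique solution: x ≡ 74 (mod 77)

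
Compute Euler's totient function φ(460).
176

460 = 2^2 × 5 × 23
φ(n) = n × ∏(1 - 1/p) for each prime p dividing n
φ(460) = 460 × (1 - 1/2) × (1 - 1/5) × (1 - 1/23) = 176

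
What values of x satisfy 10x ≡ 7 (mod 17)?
x ≡ 16 (mod 17)

gcd(10, 17) = 1, which divides 7, so solutions exist.
Find 10^(-1) mod 17 by the extended Euclidean algorithm:
17 = 1 × 10 + 7  ⟹  7 = (1)·17 + (-1)·10
10 = 1 × 7 + 3  ⟹  3 = (-1)·17 + (2)·10
7 = 2 × 3 + 1  ⟹  1 = (3)·17 + (-5)·10
So (-5)·10 ≡ 1 (mod 17), i.e. 10^(-1) ≡ -5 ≡ 12 (mod 17).
x ≡ 12 × 7 = 84 ≡ 16 (mod 17).
Check: 10 × 16 = 160 ≡ 7 (mod 17).
Unique solution: x ≡ 16 (mod 17)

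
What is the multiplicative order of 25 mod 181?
15

181 is prime, so ord(25) divides φ(181) = 180.
Divisors of 180: 1, 2, 3, 4, 5, 6, 9, 10, 12, 15, 18, 20, 30, 36, 45, 60, 90, 180.
Repeated squaring: 25^1 ≡ 25, 25^2 ≡ 82, 25^4 ≡ 27, 25^8 ≡ 5, 25^16 ≡ 25, 25^32 ≡ 82, 25^64 ≡ 27, 25^128 ≡ 5 (mod 181).
Test 25^d mod 181 for each divisor d in increasing order:
25^1 ≡ 25
25^2 ≡ 82
25^3 = 25^2·25^1 ≡ 59
25^4 ≡ 27
25^5 = 25^4·25^1 ≡ 132
25^6 = 25^4·25^2 ≡ 42
25^9 = 25^8·25^1 ≡ 125
25^10 = 25^8·25^2 ≡ 48
25^12 = 25^8·25^4 ≡ 135
25^15 = 25^8·25^4·25^2·25^1 ≡ 1  ← first divisor giving 1
The order is 15.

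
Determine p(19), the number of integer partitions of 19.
490

p(n) counts ways to write n as a sum of positive integers (order ignored).
Euler's pentagonal recurrence: p(k) = p(k-1) + p(k-2) - p(k-5) - p(k-7) + p(k-12) + p(k-15) - ... (offsets j(3j∓1)/2, signs ++--, p(0)=1, p(<0)=0).
DP table for k = 0..18: p(0)=1, p(1)=1, p(2)=2, p(3)=3, p(4)=5, p(5)=7, p(6)=11, p(7)=15, p(8)=22, p(9)=30, p(10)=42, p(11)=56, p(12)=77, p(13)=101, p(14)=135, p(15)=176, p(16)=231, p(17)=297, p(18)=385.
Final step: p(19) = p(18) + p(17) - p(14) - p(12) + p(7) + p(4)
= 385 + 297 - 135 - 77 + 15 + 5
= 490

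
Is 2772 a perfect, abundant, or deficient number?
abundant

Proper divisors of 2772: sum = 1 + 2 + 3 + 4 + 6 + 7 + 9 + 11 + ... + 462 + 693 + 924 + 1386 (35 divisors) = 5964
Since 5964 > 2772, 2772 is abundant.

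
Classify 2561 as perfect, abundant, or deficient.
deficient

Proper divisors of 2561: sum = 1 + 13 + 197 = 211
Since 211 < 2561, 2561 is deficient.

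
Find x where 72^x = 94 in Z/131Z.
98

Baby-step giant-step with step n = ⌈√131⌉ = 12.
Baby steps 72^j mod 131 (j:value) for j=0..11: 0:1, 1:72, 2:75, 3:29, 4:123, 5:79, 6:55, 7:30, 8:64, 9:23, 10:84, 11:22.
Giant-step multiplier: 72^(-12) ≡ 72^(130-12) = 72^118 ≡ 11 (mod 131).
Giant steps γ_i = 94·11^i mod 131: γ_0=94, γ_1=117, γ_2=108, γ_3=9, γ_4=99, γ_5=41, γ_6=58, γ_7=114, γ_8=75 (in table at j=2).
x = i·n + j = 8·12 + 2 = 98.
Check: 72^98 ≡ 94 (mod 131).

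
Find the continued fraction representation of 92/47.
[1; 1, 22, 2]

Euclidean algorithm steps:
92 = 1 × 47 + 45
47 = 1 × 45 + 2
45 = 22 × 2 + 1
2 = 2 × 1 + 0
Continued fraction: [1; 1, 22, 2]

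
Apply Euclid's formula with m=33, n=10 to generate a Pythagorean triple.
(989, 660, 1189)

Euclid's formula: a = m² - n², b = 2mn, c = m² + n²
m = 33, n = 10
a = 33² - 10² = 1089 - 100 = 989
b = 2 × 33 × 10 = 660
c = 33² + 10² = 1089 + 100 = 1189
Verification: 989² + 660² = 978121 + 435600 = 1413721 = 1189² ✓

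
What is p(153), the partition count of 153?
54770336324

p(n) counts ways to write n as a sum of positive integers (order ignored).
Euler's pentagonal recurrence: p(k) = p(k-1) + p(k-2) - p(k-5) - p(k-7) + p(k-12) + p(k-15) - ... (offsets j(3j∓1)/2, signs ++--, p(0)=1, p(<0)=0).
DP table for k = 0..152: p(0)=1, p(1)=1, p(2)=2, p(3)=3, p(4)=5, p(5)=7, p(6)=11, p(7)=15, p(8)=22, p(9)=30, p(10)=42, p(11)=56, p(12)=77, p(13)=101, p(14)=135, p(15)=176, p(16)=231, p(17)=297, p(18)=385, p(19)=490, p(20)=627, p(21)=792, p(22)=1002, p(23)=1255, p(24)=1575, p(25)=1958, p(26)=2436, p(27)=3010, p(28)=3718, p(29)=4565, p(30)=5604, p(31)=6842, p(32)=8349, p(33)=10143, p(34)=12310, p(35)=14883, p(36)=17977, p(37)=21637, p(38)=26015, p(39)=31185, p(40)=37338, p(41)=44583, p(42)=53174, p(43)=63261, p(44)=75175, p(45)=89134, p(46)=105558, p(47)=124754, p(48)=147273, p(49)=173525, p(50)=204226, p(51)=239943, p(52)=281589, p(53)=329931, p(54)=386155, p(55)=451276, p(56)=526823, p(57)=614154, p(58)=715220, p(59)=831820, p(60)=966467, p(61)=1121505, p(62)=1300156, p(63)=1505499, p(64)=1741630, p(65)=2012558, p(66)=2323520, p(67)=2679689, p(68)=3087735, p(69)=3554345, p(70)=4087968, p(71)=4697205, p(72)=5392783, p(73)=6185689, p(74)=7089500, p(75)=8118264, p(76)=9289091, p(77)=10619863, p(78)=12132164, p(79)=13848650, p(80)=15796476, p(81)=18004327, p(82)=20506255, p(83)=23338469, p(84)=26543660, p(85)=30167357, p(86)=34262962, p(87)=38887673, p(88)=44108109, p(89)=49995925, p(90)=56634173, p(91)=64112359, p(92)=72533807, p(93)=82010177, p(94)=92669720, p(95)=104651419, p(96)=118114304, p(97)=133230930, p(98)=150198136, p(99)=169229875, p(100)=190569292, p(101)=214481126, p(102)=241265379, p(103)=271248950, p(104)=304801365, p(105)=342325709, p(106)=384276336, p(107)=431149389, p(108)=483502844, p(109)=541946240, p(110)=607163746, p(111)=679903203, p(112)=761002156, p(113)=851376628, p(114)=952050665, p(115)=1064144451, p(116)=1188908248, p(117)=1327710076, p(118)=1482074143, p(119)=1653668665, p(120)=1844349560, p(121)=2056148051, p(122)=2291320912, p(123)=2552338241, p(124)=2841940500, p(125)=3163127352, p(126)=3519222692, p(127)=3913864295, p(128)=4351078600, p(129)=4835271870, p(130)=5371315400, p(131)=5964539504, p(132)=6620830889, p(133)=7346629512, p(134)=8149040695, p(135)=9035836076, p(136)=10015581680, p(137)=11097645016, p(138)=12292341831, p(139)=13610949895, p(140)=15065878135, p(141)=16670689208, p(142)=18440293320, p(143)=20390982757, p(144)=22540654445, p(145)=24908858009, p(146)=27517052599, p(147)=30388671978, p(148)=33549419497, p(149)=37027355200, p(150)=40853235313, p(151)=45060624582, p(152)=49686288421.
Final step: p(153) = p(152) + p(151) - p(148) - p(146) + p(141) + p(138) - p(131) - p(127) + p(118) + p(113) - p(102) - p(96) + p(83) + p(76) - p(61) - p(53) + p(36) + p(27) - p(8)
= 49686288421 + 45060624582 - 33549419497 - 27517052599 + 16670689208 + 12292341831 - 5964539504 - 3913864295 + 1482074143 + 851376628 - 241265379 - 118114304 + 23338469 + 9289091 - 1121505 - 329931 + 17977 + 3010 - 22
= 54770336324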